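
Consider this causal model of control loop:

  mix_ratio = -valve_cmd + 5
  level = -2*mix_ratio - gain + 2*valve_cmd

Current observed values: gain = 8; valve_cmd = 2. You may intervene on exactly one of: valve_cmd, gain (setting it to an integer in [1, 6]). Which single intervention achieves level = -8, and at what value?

Intervening on valve_cmd: level = 4*valve_cmd - 18. Reaching -8 requires valve_cmd = 5/2, not an integer.
Intervening on gain: with other inputs at their observed values, level = -gain - 2. Solving for -8 gives gain = 6, within [1, 6].

set gain = 6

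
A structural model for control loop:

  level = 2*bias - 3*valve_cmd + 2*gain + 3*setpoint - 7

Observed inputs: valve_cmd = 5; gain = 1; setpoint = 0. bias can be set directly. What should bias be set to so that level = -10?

Substituting into the level equation gives level = 2*bias - 20.
Solve 2*bias - 20 = -10: bias = (-10 + 20) / 2 = 5.

bias = 5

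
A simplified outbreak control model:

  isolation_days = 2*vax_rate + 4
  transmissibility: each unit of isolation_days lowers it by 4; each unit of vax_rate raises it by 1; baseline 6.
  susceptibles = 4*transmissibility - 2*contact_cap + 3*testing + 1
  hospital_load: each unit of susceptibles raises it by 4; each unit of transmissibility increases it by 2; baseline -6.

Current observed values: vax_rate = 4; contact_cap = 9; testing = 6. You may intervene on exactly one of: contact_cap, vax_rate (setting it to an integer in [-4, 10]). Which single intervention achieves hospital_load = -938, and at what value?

set vax_rate = 6

Intervening on contact_cap: hospital_load = -8*contact_cap - 614. Reaching -938 requires contact_cap = 81/2, not an integer.
Intervening on vax_rate: with other inputs at their observed values, hospital_load = -126*vax_rate - 182. Solving for -938 gives vax_rate = 6, within [-4, 10].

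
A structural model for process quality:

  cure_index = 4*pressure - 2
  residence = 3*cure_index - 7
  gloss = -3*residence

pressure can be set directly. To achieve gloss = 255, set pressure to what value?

pressure = -6

Substituting into the residence equation gives residence = 12*pressure - 13.
gloss becomes -36*pressure + 39.
Solve -36*pressure + 39 = 255: pressure = (255 - 39) / -36 = -6.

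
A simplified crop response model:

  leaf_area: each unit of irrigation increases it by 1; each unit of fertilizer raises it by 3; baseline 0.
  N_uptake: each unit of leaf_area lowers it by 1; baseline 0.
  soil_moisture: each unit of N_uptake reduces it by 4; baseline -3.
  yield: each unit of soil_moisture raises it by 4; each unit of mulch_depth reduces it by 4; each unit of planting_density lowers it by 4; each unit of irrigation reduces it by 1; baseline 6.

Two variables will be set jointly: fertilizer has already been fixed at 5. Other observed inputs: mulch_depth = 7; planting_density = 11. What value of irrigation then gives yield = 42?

With fertilizer held at 5:
Substituting into the leaf_area equation gives leaf_area = irrigation + 15.
Substituting into the N_uptake equation gives N_uptake = -irrigation - 15.
This gives soil_moisture = 4*irrigation + 57.
yield becomes 15*irrigation + 162.
Solve 15*irrigation + 162 = 42: irrigation = (42 - 162) / 15 = -8.

irrigation = -8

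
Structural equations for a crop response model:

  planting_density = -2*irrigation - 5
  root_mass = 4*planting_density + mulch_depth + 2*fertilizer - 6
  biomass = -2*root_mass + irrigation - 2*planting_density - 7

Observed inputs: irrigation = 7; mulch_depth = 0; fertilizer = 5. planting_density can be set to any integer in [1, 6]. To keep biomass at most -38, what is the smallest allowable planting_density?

planting_density = 3

Intervening on planting_density fixes its value directly, overriding its dependence on irrigation.
Substituting into the root_mass equation gives root_mass = 4*planting_density + 4.
biomass becomes -10*planting_density - 8.
Require -10*planting_density - 8 ≤ -38, so planting_density ≥ 3.
The smallest integer in [1, 6] satisfying this is 3.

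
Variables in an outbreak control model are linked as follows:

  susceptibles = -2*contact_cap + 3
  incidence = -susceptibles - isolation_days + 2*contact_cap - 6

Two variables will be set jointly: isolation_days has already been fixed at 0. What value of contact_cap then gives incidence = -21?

With isolation_days held at 0:
Substituting into the incidence equation gives incidence = 4*contact_cap - 9.
Solve 4*contact_cap - 9 = -21: contact_cap = (-21 + 9) / 4 = -3.

contact_cap = -3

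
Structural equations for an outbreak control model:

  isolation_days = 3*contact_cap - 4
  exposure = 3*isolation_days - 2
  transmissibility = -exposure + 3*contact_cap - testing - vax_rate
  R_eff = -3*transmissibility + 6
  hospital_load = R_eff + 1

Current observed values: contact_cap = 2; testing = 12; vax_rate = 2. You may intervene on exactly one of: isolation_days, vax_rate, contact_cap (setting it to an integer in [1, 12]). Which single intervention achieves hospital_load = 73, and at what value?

set vax_rate = 12

Intervening on isolation_days: hospital_load = 9*isolation_days + 25. Reaching 73 requires isolation_days = 16/3, not an integer.
Intervening on vax_rate: with other inputs at their observed values, hospital_load = 3*vax_rate + 37. Solving for 73 gives vax_rate = 12, within [1, 12].
Intervening on contact_cap: hospital_load = 18*contact_cap + 7. Reaching 73 requires contact_cap = 11/3, not an integer.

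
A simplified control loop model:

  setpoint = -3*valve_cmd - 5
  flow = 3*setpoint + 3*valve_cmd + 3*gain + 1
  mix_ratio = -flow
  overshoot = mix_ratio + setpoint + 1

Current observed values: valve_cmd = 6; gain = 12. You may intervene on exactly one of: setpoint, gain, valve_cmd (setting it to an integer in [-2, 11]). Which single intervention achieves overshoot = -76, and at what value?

Intervening on setpoint: with other inputs at their observed values, overshoot = -2*setpoint - 54. Solving for -76 gives setpoint = 11, within [-2, 11].
Intervening on gain: overshoot = -3*gain + 28. Reaching -76 requires gain = 104/3, not an integer.
Intervening on valve_cmd: overshoot = 3*valve_cmd - 26. Reaching -76 requires valve_cmd = -50/3, not an integer.

set setpoint = 11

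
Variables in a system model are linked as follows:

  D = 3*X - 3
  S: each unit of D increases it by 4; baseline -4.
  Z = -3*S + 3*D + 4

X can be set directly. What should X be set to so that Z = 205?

X = -6

Substituting into the S equation gives S = 12*X - 16.
Substituting into the Z equation gives Z = -27*X + 43.
Solve -27*X + 43 = 205: X = (205 - 43) / -27 = -6.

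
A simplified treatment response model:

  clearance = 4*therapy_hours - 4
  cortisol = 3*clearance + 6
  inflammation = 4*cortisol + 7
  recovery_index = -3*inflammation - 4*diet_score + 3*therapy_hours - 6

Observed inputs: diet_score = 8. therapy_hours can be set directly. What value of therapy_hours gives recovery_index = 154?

Substituting into the cortisol equation gives cortisol = 12*therapy_hours - 6.
So inflammation = 48*therapy_hours - 17.
Substituting into the recovery_index equation gives recovery_index = -141*therapy_hours + 13.
Solve -141*therapy_hours + 13 = 154: therapy_hours = (154 - 13) / -141 = -1.

therapy_hours = -1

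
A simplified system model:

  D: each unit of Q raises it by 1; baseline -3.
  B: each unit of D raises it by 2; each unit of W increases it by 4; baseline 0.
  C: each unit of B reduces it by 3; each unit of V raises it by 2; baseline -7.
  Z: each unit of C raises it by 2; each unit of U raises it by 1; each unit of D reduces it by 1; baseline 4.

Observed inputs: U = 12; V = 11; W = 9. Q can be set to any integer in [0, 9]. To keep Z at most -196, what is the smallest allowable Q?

Q = 5

Substituting into the B equation gives B = 2*Q + 30.
So C = -6*Q - 75.
So Z = -13*Q - 131.
Require -13*Q - 131 ≤ -196, so Q ≥ 5.
The smallest integer in [0, 9] satisfying this is 5.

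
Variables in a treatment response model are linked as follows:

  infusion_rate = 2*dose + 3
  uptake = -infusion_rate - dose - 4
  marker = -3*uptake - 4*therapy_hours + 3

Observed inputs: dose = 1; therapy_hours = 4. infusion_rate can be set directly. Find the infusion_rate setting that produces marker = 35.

infusion_rate = 11

Intervening on infusion_rate fixes its value directly, overriding its dependence on dose.
Substituting into the uptake equation gives uptake = -infusion_rate - 5.
So marker = 3*infusion_rate + 2.
Solve 3*infusion_rate + 2 = 35: infusion_rate = (35 - 2) / 3 = 11.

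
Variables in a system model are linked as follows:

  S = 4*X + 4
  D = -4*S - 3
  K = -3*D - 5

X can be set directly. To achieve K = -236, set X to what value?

X = -6

Substituting into the D equation gives D = -16*X - 19.
Substituting into the K equation gives K = 48*X + 52.
Solve 48*X + 52 = -236: X = (-236 - 52) / 48 = -6.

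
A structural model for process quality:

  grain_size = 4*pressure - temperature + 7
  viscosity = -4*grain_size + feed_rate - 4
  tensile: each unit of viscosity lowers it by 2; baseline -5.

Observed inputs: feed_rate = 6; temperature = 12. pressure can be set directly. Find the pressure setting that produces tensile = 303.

Substituting into the grain_size equation gives grain_size = 4*pressure - 5.
So viscosity = -16*pressure + 22.
tensile becomes 32*pressure - 49.
Solve 32*pressure - 49 = 303: pressure = (303 + 49) / 32 = 11.

pressure = 11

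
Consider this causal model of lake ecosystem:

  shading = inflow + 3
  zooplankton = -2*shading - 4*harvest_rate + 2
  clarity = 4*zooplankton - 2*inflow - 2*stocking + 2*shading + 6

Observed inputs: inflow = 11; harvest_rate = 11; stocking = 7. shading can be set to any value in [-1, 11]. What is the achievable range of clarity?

Intervening on shading fixes its value directly, overriding its dependence on inflow.
Substituting into the zooplankton equation gives zooplankton = -2*shading - 42.
This gives clarity = -6*shading - 198.
Linear in shading, so extremes are at the endpoints: shading = -1 gives clarity = -192; shading = 11 gives clarity = -264.

-264 to -192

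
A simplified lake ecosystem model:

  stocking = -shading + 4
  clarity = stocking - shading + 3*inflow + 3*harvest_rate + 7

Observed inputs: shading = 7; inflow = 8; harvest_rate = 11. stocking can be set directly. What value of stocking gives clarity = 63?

Intervening on stocking fixes its value directly, overriding its dependence on shading.
Substituting into the clarity equation gives clarity = stocking + 57.
Solve stocking + 57 = 63: stocking = (63 - 57) / 1 = 6.

stocking = 6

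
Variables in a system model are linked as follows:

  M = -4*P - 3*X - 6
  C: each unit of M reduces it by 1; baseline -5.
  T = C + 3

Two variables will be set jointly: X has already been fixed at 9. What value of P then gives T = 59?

With X held at 9:
Substituting into the M equation gives M = -4*P - 33.
So C = 4*P + 28.
Substituting into the T equation gives T = 4*P + 31.
Solve 4*P + 31 = 59: P = (59 - 31) / 4 = 7.

P = 7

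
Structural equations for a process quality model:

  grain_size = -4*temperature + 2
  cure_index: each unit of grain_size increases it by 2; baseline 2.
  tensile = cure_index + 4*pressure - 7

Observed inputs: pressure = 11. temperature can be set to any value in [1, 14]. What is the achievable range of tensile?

Substituting into the cure_index equation gives cure_index = -8*temperature + 6.
So tensile = -8*temperature + 43.
Linear in temperature, so extremes are at the endpoints: temperature = 1 gives tensile = 35; temperature = 14 gives tensile = -69.

-69 to 35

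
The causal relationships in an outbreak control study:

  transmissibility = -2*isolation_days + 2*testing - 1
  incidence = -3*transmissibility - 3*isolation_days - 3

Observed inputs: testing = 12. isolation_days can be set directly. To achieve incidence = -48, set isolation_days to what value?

isolation_days = 8

Substituting into the transmissibility equation gives transmissibility = -2*isolation_days + 23.
incidence becomes 3*isolation_days - 72.
Solve 3*isolation_days - 72 = -48: isolation_days = (-48 + 72) / 3 = 8.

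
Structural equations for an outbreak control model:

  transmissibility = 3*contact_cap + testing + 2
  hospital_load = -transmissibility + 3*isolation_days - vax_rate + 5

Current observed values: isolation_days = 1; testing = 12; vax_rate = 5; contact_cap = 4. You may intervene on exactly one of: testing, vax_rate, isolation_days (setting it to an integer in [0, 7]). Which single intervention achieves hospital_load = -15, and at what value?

Intervening on testing: with other inputs at their observed values, hospital_load = -testing - 11. Solving for -15 gives testing = 4, within [0, 7].
Intervening on vax_rate: hospital_load = -vax_rate - 18. Reaching -15 requires vax_rate = -3, outside [0, 7].
Intervening on isolation_days: hospital_load = 3*isolation_days - 26. Reaching -15 requires isolation_days = 11/3, not an integer.

set testing = 4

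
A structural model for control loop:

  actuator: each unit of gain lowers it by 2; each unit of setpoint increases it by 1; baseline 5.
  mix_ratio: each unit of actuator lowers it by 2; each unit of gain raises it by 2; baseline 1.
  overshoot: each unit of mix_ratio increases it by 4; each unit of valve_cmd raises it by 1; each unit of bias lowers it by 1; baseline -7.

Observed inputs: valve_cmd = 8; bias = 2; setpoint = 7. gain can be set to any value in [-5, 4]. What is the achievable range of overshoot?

-213 to 3

Substituting into the actuator equation gives actuator = -2*gain + 12.
Substituting into the mix_ratio equation gives mix_ratio = 6*gain - 23.
Substituting into the overshoot equation gives overshoot = 24*gain - 93.
Linear in gain, so extremes are at the endpoints: gain = -5 gives overshoot = -213; gain = 4 gives overshoot = 3.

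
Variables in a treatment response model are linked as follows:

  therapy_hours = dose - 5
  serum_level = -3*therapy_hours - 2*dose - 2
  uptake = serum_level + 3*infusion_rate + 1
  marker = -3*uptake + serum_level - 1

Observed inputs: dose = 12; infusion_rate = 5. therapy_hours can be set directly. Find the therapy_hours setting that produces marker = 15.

therapy_hours = 2

Intervening on therapy_hours fixes its value directly, overriding its dependence on dose.
Substituting into the serum_level equation gives serum_level = -3*therapy_hours - 26.
So uptake = -3*therapy_hours - 10.
marker becomes 6*therapy_hours + 3.
Solve 6*therapy_hours + 3 = 15: therapy_hours = (15 - 3) / 6 = 2.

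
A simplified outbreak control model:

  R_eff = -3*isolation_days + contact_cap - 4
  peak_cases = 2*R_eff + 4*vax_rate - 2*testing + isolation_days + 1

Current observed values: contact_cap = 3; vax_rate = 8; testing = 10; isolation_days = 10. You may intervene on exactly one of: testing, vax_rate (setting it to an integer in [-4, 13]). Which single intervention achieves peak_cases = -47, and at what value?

set vax_rate = 6

Intervening on testing: peak_cases = -2*testing - 19. Reaching -47 requires testing = 14, outside [-4, 13].
Intervening on vax_rate: with other inputs at their observed values, peak_cases = 4*vax_rate - 71. Solving for -47 gives vax_rate = 6, within [-4, 13].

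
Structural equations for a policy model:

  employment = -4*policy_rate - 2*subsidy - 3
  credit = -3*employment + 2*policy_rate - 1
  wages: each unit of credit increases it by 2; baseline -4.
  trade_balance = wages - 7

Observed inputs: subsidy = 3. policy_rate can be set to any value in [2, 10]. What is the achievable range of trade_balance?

Substituting into the employment equation gives employment = -4*policy_rate - 9.
This gives credit = 14*policy_rate + 26.
Substituting into the wages equation gives wages = 28*policy_rate + 48.
Substituting into the trade_balance equation gives trade_balance = 28*policy_rate + 41.
Linear in policy_rate, so extremes are at the endpoints: policy_rate = 2 gives trade_balance = 97; policy_rate = 10 gives trade_balance = 321.

97 to 321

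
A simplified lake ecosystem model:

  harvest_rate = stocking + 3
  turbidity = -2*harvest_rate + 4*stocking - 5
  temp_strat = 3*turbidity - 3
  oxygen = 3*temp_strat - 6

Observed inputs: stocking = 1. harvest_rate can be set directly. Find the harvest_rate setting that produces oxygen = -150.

Intervening on harvest_rate fixes its value directly, overriding its dependence on stocking.
Substituting into the turbidity equation gives turbidity = -2*harvest_rate - 1.
This gives temp_strat = -6*harvest_rate - 6.
This gives oxygen = -18*harvest_rate - 24.
Solve -18*harvest_rate - 24 = -150: harvest_rate = (-150 + 24) / -18 = 7.

harvest_rate = 7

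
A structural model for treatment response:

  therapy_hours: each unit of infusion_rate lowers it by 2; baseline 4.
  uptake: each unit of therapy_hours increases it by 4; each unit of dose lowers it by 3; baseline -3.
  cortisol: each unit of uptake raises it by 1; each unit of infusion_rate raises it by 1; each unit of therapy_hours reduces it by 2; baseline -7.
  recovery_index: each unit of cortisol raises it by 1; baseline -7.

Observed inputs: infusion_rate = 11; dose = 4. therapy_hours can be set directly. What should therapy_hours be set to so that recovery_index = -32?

therapy_hours = -7

Intervening on therapy_hours fixes its value directly, overriding its dependence on infusion_rate.
Substituting into the uptake equation gives uptake = 4*therapy_hours - 15.
Substituting into the cortisol equation gives cortisol = 2*therapy_hours - 11.
recovery_index becomes 2*therapy_hours - 18.
Solve 2*therapy_hours - 18 = -32: therapy_hours = (-32 + 18) / 2 = -7.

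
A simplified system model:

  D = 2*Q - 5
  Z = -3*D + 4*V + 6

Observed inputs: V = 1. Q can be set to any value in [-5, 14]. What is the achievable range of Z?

-59 to 55

Substituting into the Z equation gives Z = -6*Q + 25.
Linear in Q, so extremes are at the endpoints: Q = -5 gives Z = 55; Q = 14 gives Z = -59.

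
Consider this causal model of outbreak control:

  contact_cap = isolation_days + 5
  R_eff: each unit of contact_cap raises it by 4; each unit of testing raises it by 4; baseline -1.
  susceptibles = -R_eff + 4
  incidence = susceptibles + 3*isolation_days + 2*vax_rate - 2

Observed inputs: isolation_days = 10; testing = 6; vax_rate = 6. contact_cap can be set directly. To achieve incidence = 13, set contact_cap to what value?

contact_cap = 2

Intervening on contact_cap fixes its value directly, overriding its dependence on isolation_days.
Substituting into the R_eff equation gives R_eff = 4*contact_cap + 23.
So susceptibles = -4*contact_cap - 19.
Substituting into the incidence equation gives incidence = -4*contact_cap + 21.
Solve -4*contact_cap + 21 = 13: contact_cap = (13 - 21) / -4 = 2.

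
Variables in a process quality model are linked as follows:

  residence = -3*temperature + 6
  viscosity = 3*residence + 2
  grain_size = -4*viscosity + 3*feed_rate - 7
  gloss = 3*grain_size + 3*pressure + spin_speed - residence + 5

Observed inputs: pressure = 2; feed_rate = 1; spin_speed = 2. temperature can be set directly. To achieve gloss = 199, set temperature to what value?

Substituting into the viscosity equation gives viscosity = -9*temperature + 20.
grain_size becomes 36*temperature - 84.
This gives gloss = 111*temperature - 245.
Solve 111*temperature - 245 = 199: temperature = (199 + 245) / 111 = 4.

temperature = 4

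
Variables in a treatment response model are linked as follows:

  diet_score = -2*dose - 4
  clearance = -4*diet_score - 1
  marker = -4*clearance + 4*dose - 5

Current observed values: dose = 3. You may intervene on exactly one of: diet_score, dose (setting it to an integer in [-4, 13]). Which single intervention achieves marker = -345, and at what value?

set dose = 10

Intervening on diet_score: marker = 16*diet_score + 11. Reaching -345 requires diet_score = -89/4, not an integer.
Intervening on dose: with other inputs at their observed values, marker = -28*dose - 65. Solving for -345 gives dose = 10, within [-4, 13].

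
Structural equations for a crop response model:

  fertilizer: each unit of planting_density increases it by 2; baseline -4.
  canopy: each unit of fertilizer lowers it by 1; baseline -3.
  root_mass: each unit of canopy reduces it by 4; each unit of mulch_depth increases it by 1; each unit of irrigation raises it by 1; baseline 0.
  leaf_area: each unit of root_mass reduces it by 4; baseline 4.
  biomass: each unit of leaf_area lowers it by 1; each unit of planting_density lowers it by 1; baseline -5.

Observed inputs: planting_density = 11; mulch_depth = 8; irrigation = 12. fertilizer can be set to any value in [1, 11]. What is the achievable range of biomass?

124 to 284

Intervening on fertilizer fixes its value directly, overriding its dependence on planting_density.
Substituting into the root_mass equation gives root_mass = 4*fertilizer + 32.
Substituting into the leaf_area equation gives leaf_area = -16*fertilizer - 124.
biomass becomes 16*fertilizer + 108.
Linear in fertilizer, so extremes are at the endpoints: fertilizer = 1 gives biomass = 124; fertilizer = 11 gives biomass = 284.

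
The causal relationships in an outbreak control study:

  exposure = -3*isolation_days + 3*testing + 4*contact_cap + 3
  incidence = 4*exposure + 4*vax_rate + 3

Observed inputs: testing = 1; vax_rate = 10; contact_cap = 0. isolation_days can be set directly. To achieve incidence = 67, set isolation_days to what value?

Substituting into the exposure equation gives exposure = -3*isolation_days + 6.
incidence becomes -12*isolation_days + 67.
Solve -12*isolation_days + 67 = 67: isolation_days = (67 - 67) / -12 = 0.

isolation_days = 0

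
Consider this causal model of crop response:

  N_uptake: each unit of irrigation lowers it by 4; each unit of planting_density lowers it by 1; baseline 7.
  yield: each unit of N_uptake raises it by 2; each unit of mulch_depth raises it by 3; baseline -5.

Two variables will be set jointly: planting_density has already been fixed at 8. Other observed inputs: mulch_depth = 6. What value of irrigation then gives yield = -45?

With planting_density held at 8:
Substituting into the N_uptake equation gives N_uptake = -4*irrigation - 1.
Substituting into the yield equation gives yield = -8*irrigation + 11.
Solve -8*irrigation + 11 = -45: irrigation = (-45 - 11) / -8 = 7.

irrigation = 7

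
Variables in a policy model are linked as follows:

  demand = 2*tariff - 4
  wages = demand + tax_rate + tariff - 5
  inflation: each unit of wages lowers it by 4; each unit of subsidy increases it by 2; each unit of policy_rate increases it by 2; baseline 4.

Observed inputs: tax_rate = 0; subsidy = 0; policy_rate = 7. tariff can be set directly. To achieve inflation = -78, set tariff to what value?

Substituting into the wages equation gives wages = 3*tariff - 9.
Substituting into the inflation equation gives inflation = -12*tariff + 54.
Solve -12*tariff + 54 = -78: tariff = (-78 - 54) / -12 = 11.

tariff = 11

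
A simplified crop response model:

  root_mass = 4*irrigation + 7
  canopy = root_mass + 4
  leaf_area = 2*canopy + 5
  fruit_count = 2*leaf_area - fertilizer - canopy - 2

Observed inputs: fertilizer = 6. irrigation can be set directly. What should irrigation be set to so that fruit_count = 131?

Substituting into the canopy equation gives canopy = 4*irrigation + 11.
This gives leaf_area = 8*irrigation + 27.
Substituting into the fruit_count equation gives fruit_count = 12*irrigation + 35.
Solve 12*irrigation + 35 = 131: irrigation = (131 - 35) / 12 = 8.

irrigation = 8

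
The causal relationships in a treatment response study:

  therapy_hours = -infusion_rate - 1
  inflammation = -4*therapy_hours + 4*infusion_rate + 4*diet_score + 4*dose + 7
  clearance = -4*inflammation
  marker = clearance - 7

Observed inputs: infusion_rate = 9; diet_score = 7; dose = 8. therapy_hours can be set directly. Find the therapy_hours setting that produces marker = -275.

Intervening on therapy_hours fixes its value directly, overriding its dependence on infusion_rate.
Substituting into the inflammation equation gives inflammation = -4*therapy_hours + 103.
This gives clearance = 16*therapy_hours - 412.
So marker = 16*therapy_hours - 419.
Solve 16*therapy_hours - 419 = -275: therapy_hours = (-275 + 419) / 16 = 9.

therapy_hours = 9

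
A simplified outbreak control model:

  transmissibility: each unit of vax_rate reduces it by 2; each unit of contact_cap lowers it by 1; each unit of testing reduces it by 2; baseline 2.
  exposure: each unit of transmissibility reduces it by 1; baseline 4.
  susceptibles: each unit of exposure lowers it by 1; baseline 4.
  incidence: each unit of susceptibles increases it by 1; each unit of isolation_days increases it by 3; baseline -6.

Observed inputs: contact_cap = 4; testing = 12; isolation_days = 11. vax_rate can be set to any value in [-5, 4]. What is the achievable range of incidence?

Substituting into the transmissibility equation gives transmissibility = -2*vax_rate - 26.
Substituting into the exposure equation gives exposure = 2*vax_rate + 30.
susceptibles becomes -2*vax_rate - 26.
Substituting into the incidence equation gives incidence = -2*vax_rate + 1.
Linear in vax_rate, so extremes are at the endpoints: vax_rate = -5 gives incidence = 11; vax_rate = 4 gives incidence = -7.

-7 to 11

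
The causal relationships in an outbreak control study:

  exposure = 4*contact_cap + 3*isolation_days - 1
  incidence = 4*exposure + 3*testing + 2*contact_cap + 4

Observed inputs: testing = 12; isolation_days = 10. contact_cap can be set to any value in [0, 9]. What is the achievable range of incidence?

156 to 318

Substituting into the exposure equation gives exposure = 4*contact_cap + 29.
Substituting into the incidence equation gives incidence = 18*contact_cap + 156.
Linear in contact_cap, so extremes are at the endpoints: contact_cap = 0 gives incidence = 156; contact_cap = 9 gives incidence = 318.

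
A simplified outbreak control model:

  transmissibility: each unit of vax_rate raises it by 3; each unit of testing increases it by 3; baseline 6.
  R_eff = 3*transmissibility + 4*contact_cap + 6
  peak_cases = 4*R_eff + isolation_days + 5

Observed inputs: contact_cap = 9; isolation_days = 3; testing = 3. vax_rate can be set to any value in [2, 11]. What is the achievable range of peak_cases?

Substituting into the transmissibility equation gives transmissibility = 3*vax_rate + 15.
So R_eff = 9*vax_rate + 87.
Substituting into the peak_cases equation gives peak_cases = 36*vax_rate + 356.
Linear in vax_rate, so extremes are at the endpoints: vax_rate = 2 gives peak_cases = 428; vax_rate = 11 gives peak_cases = 752.

428 to 752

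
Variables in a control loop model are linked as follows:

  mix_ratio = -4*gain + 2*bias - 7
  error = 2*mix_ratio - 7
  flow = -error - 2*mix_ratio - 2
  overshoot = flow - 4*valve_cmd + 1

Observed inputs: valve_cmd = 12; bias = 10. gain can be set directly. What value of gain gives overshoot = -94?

gain = 0

Substituting into the mix_ratio equation gives mix_ratio = -4*gain + 13.
Substituting into the error equation gives error = -8*gain + 19.
This gives flow = 16*gain - 47.
So overshoot = 16*gain - 94.
Solve 16*gain - 94 = -94: gain = (-94 + 94) / 16 = 0.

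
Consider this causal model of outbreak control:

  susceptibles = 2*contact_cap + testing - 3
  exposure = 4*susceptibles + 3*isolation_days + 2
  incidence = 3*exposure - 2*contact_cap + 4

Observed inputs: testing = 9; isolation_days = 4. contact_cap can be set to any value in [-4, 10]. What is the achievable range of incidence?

Substituting into the susceptibles equation gives susceptibles = 2*contact_cap + 6.
exposure becomes 8*contact_cap + 38.
Substituting into the incidence equation gives incidence = 22*contact_cap + 118.
Linear in contact_cap, so extremes are at the endpoints: contact_cap = -4 gives incidence = 30; contact_cap = 10 gives incidence = 338.

30 to 338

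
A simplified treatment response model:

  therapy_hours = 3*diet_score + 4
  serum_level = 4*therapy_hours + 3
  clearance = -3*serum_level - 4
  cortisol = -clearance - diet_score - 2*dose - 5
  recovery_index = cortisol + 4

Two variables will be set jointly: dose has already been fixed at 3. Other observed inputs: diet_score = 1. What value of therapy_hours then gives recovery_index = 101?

therapy_hours = 8

With dose held at 3:
Intervening on therapy_hours fixes its value directly, overriding its dependence on diet_score.
Substituting into the clearance equation gives clearance = -12*therapy_hours - 13.
cortisol becomes 12*therapy_hours + 1.
This gives recovery_index = 12*therapy_hours + 5.
Solve 12*therapy_hours + 5 = 101: therapy_hours = (101 - 5) / 12 = 8.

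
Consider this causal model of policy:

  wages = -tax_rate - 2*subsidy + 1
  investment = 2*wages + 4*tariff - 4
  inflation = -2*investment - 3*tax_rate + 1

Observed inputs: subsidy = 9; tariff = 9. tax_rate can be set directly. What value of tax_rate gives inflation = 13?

tax_rate = 8

Substituting into the wages equation gives wages = -tax_rate - 17.
Substituting into the investment equation gives investment = -2*tax_rate - 2.
Substituting into the inflation equation gives inflation = tax_rate + 5.
Solve tax_rate + 5 = 13: tax_rate = (13 - 5) / 1 = 8.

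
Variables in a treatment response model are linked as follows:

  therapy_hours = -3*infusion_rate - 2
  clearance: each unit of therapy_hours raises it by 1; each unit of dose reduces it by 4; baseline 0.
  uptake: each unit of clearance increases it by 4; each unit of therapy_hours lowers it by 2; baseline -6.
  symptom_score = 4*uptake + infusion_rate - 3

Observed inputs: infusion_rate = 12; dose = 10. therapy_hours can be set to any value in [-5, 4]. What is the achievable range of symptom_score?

-695 to -623

Intervening on therapy_hours fixes its value directly, overriding its dependence on infusion_rate.
Substituting into the clearance equation gives clearance = therapy_hours - 40.
Substituting into the uptake equation gives uptake = 2*therapy_hours - 166.
Substituting into the symptom_score equation gives symptom_score = 8*therapy_hours - 655.
Linear in therapy_hours, so extremes are at the endpoints: therapy_hours = -5 gives symptom_score = -695; therapy_hours = 4 gives symptom_score = -623.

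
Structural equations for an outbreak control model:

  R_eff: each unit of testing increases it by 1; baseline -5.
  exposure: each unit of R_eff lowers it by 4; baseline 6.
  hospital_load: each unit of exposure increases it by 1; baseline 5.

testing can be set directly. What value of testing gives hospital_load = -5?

Substituting into the exposure equation gives exposure = -4*testing + 26.
hospital_load becomes -4*testing + 31.
Solve -4*testing + 31 = -5: testing = (-5 - 31) / -4 = 9.

testing = 9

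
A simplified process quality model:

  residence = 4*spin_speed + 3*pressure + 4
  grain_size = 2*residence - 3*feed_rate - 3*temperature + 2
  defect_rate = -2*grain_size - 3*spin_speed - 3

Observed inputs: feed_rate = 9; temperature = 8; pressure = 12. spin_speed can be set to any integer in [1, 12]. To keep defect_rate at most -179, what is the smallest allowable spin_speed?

spin_speed = 6

Substituting into the residence equation gives residence = 4*spin_speed + 40.
grain_size becomes 8*spin_speed + 31.
defect_rate becomes -19*spin_speed - 65.
Require -19*spin_speed - 65 ≤ -179, so spin_speed ≥ 6.
The smallest integer in [1, 12] satisfying this is 6.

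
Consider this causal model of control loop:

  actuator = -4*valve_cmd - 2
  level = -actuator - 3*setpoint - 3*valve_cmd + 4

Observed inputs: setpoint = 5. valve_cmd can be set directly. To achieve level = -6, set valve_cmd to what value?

valve_cmd = 3

Substituting into the level equation gives level = valve_cmd - 9.
Solve valve_cmd - 9 = -6: valve_cmd = (-6 + 9) / 1 = 3.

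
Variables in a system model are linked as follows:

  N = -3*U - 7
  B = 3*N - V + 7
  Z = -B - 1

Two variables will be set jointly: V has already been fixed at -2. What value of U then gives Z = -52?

With V held at -2:
Substituting into the B equation gives B = -9*U - 12.
Substituting into the Z equation gives Z = 9*U + 11.
Solve 9*U + 11 = -52: U = (-52 - 11) / 9 = -7.

U = -7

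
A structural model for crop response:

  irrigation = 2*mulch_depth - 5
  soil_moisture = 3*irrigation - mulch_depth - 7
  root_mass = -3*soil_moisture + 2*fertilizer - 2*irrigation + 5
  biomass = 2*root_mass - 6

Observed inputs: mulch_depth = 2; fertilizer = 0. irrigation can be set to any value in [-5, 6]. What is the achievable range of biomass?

Intervening on irrigation fixes its value directly, overriding its dependence on mulch_depth.
Substituting into the soil_moisture equation gives soil_moisture = 3*irrigation - 9.
This gives root_mass = -11*irrigation + 32.
Substituting into the biomass equation gives biomass = -22*irrigation + 58.
Linear in irrigation, so extremes are at the endpoints: irrigation = -5 gives biomass = 168; irrigation = 6 gives biomass = -74.

-74 to 168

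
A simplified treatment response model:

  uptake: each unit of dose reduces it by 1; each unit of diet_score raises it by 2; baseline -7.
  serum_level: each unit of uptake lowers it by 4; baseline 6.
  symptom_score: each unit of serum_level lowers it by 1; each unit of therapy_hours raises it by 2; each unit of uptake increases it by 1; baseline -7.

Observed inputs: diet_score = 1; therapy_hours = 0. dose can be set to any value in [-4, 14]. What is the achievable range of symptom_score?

Substituting into the uptake equation gives uptake = -dose - 5.
So serum_level = 4*dose + 26.
symptom_score becomes -5*dose - 38.
Linear in dose, so extremes are at the endpoints: dose = -4 gives symptom_score = -18; dose = 14 gives symptom_score = -108.

-108 to -18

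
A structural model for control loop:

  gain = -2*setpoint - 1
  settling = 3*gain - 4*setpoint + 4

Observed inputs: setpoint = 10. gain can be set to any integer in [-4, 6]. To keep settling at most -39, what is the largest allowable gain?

Intervening on gain fixes its value directly, overriding its dependence on setpoint.
Substituting into the settling equation gives settling = 3*gain - 36.
Require 3*gain - 36 ≤ -39, so gain ≤ -1.
The largest integer in [-4, 6] satisfying this is -1.

gain = -1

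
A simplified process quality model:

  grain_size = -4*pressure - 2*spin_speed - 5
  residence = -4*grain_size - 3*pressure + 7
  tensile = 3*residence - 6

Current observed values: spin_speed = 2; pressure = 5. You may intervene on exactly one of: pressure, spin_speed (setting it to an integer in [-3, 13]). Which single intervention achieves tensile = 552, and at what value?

set pressure = 11

Intervening on pressure: with other inputs at their observed values, tensile = 39*pressure + 123. Solving for 552 gives pressure = 11, within [-3, 13].
Intervening on spin_speed: tensile = 24*spin_speed + 270. Reaching 552 requires spin_speed = 47/4, not an integer.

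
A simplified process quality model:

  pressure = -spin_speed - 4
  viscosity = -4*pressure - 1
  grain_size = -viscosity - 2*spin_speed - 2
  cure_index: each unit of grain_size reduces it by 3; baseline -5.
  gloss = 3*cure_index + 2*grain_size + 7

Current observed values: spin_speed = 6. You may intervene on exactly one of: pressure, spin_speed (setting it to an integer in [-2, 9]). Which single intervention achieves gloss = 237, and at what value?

Intervening on pressure: gloss = -28*pressure + 83. Reaching 237 requires pressure = -11/2, not an integer.
Intervening on spin_speed: with other inputs at their observed values, gloss = 42*spin_speed + 111. Solving for 237 gives spin_speed = 3, within [-2, 9].

set spin_speed = 3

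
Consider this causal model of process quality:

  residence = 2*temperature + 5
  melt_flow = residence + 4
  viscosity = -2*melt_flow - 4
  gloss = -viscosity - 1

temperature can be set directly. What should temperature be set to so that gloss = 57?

Substituting into the melt_flow equation gives melt_flow = 2*temperature + 9.
Substituting into the viscosity equation gives viscosity = -4*temperature - 22.
gloss becomes 4*temperature + 21.
Solve 4*temperature + 21 = 57: temperature = (57 - 21) / 4 = 9.

temperature = 9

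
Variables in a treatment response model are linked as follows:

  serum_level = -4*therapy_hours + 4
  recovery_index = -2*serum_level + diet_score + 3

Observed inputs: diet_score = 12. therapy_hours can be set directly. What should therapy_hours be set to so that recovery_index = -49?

therapy_hours = -7

Substituting into the recovery_index equation gives recovery_index = 8*therapy_hours + 7.
Solve 8*therapy_hours + 7 = -49: therapy_hours = (-49 - 7) / 8 = -7.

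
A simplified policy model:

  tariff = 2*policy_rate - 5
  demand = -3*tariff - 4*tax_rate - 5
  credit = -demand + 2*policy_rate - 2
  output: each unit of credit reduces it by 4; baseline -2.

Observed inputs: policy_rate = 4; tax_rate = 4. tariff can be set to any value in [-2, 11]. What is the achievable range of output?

-242 to -86

Intervening on tariff fixes its value directly, overriding its dependence on policy_rate.
Substituting into the demand equation gives demand = -3*tariff - 21.
This gives credit = 3*tariff + 27.
Substituting into the output equation gives output = -12*tariff - 110.
Linear in tariff, so extremes are at the endpoints: tariff = -2 gives output = -86; tariff = 11 gives output = -242.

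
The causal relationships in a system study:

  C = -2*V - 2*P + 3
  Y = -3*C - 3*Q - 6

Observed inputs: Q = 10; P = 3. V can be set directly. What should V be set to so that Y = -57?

V = -5

Substituting into the C equation gives C = -2*V - 3.
Substituting into the Y equation gives Y = 6*V - 27.
Solve 6*V - 27 = -57: V = (-57 + 27) / 6 = -5.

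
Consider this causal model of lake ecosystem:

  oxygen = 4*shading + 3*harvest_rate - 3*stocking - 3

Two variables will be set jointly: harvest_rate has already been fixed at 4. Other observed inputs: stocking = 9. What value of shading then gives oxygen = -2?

shading = 4

With harvest_rate held at 4:
Substituting into the oxygen equation gives oxygen = 4*shading - 18.
Solve 4*shading - 18 = -2: shading = (-2 + 18) / 4 = 4.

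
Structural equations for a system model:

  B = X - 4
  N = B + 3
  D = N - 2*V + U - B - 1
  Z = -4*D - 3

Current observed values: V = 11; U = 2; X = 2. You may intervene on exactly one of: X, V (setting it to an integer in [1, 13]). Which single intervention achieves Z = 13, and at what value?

Intervening on X: the paths from X to Z cancel (net effect zero), leaving Z = 69; 13 is unreachable this way.
Intervening on V: with other inputs at their observed values, Z = 8*V - 19. Solving for 13 gives V = 4, within [1, 13].

set V = 4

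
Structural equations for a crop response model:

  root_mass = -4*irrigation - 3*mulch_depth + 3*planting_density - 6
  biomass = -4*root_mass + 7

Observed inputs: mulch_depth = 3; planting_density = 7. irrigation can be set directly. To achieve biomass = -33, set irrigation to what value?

Substituting into the root_mass equation gives root_mass = -4*irrigation + 6.
This gives biomass = 16*irrigation - 17.
Solve 16*irrigation - 17 = -33: irrigation = (-33 + 17) / 16 = -1.

irrigation = -1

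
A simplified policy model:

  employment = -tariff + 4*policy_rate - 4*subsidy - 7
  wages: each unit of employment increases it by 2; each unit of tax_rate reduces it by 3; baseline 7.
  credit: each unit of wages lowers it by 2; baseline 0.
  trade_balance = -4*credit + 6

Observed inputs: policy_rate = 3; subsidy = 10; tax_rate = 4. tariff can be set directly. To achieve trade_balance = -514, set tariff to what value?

tariff = -5

Substituting into the employment equation gives employment = -tariff - 35.
Substituting into the wages equation gives wages = -2*tariff - 75.
credit becomes 4*tariff + 150.
Substituting into the trade_balance equation gives trade_balance = -16*tariff - 594.
Solve -16*tariff - 594 = -514: tariff = (-514 + 594) / -16 = -5.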